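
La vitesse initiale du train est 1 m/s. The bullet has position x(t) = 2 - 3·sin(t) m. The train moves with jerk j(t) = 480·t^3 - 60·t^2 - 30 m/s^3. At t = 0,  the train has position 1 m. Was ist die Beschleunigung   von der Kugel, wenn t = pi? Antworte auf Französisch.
Pour résoudre ceci, nous devons prendre 2 dérivées de notre équation de la position x(t) = 2 - 3·sin(t). En prenant d/dt de x(t), nous trouvons v(t) = -3·cos(t). La dérivée de la vitesse donne l'accélération: a(t) = 3·sin(t). De l'équation de l'accélération a(t) = 3·sin(t), nous substituons t = pi pour obtenir a = 0.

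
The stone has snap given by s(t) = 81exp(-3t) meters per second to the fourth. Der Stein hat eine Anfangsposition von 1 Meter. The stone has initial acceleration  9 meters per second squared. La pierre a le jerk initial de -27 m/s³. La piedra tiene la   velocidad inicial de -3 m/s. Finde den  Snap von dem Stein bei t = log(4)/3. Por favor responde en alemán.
Aus der Gleichung für den Snap s(t) = 81·exp(-3·t), setzen wir t = log(4)/3 ein und erhalten s = 81/4.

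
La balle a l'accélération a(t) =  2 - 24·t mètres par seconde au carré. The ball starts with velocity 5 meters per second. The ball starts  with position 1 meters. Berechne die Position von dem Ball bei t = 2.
Wir müssen die Stammfunktion unserer Gleichung für die Beschleunigung a(t) = 2 - 24·t 2-mal finden. Das Integral von der Beschleunigung, mit v(0) = 5, ergibt die Geschwindigkeit: v(t) = -12·t^2 + 2·t + 5. Das Integral von der Geschwindigkeit ist die Position. Mit x(0) = 1 erhalten wir x(t) = -4·t^3 + t^2 + 5·t + 1. Aus der Gleichung für die Position x(t) = -4·t^3 + t^2 + 5·t + 1, setzen wir t = 2 ein und erhalten x = -17.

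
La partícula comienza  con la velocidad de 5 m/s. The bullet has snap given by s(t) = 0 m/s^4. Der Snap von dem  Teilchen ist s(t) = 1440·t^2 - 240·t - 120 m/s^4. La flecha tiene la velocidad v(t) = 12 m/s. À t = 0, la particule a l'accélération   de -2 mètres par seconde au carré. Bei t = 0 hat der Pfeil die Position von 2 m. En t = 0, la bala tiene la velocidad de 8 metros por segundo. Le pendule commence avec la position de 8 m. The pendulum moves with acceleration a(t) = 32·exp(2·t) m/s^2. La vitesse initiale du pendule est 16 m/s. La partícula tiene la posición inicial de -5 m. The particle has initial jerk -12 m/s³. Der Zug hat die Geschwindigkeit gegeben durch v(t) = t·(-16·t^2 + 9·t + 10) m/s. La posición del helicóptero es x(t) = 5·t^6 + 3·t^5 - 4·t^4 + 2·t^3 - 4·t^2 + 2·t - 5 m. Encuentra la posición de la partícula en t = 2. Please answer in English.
Starting from snap s(t) = 1440·t^2 - 240·t - 120, we take 4 antiderivatives. The integral of snap, with j(0) = -12, gives jerk: j(t) = 480·t^3 - 120·t^2 - 120·t - 12. Finding the antiderivative of j(t) and using a(0) = -2: a(t) = 120·t^4 - 40·t^3 - 60·t^2 - 12·t - 2. Finding the integral of a(t) and using v(0) = 5: v(t) = 24·t^5 - 10·t^4 - 20·t^3 - 6·t^2 - 2·t + 5. The integral of velocity, with x(0) = -5, gives position: x(t) = 4·t^6 - 2·t^5 - 5·t^4 - 2·t^3 - t^2 + 5·t - 5. We have position x(t) = 4·t^6 - 2·t^5 - 5·t^4 - 2·t^3 - t^2 + 5·t - 5. Substituting t = 2: x(2) = 97.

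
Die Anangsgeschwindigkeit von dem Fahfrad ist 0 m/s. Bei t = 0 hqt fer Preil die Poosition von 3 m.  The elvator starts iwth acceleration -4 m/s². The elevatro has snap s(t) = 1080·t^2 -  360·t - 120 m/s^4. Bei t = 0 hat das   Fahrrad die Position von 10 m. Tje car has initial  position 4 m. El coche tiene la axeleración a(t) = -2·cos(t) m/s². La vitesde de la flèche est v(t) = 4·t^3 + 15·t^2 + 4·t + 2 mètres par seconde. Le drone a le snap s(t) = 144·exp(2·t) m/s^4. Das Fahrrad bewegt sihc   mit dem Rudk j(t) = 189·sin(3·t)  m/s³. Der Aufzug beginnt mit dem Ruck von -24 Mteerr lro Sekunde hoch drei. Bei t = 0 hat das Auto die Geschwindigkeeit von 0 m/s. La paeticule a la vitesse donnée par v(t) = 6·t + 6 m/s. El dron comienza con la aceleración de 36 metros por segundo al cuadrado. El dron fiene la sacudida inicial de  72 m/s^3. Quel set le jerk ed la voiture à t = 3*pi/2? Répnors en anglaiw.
Starting from acceleration a(t) = -2·cos(t), we take 1 derivative. Taking d/dt of a(t), we find j(t) = 2·sin(t). Using j(t) = 2·sin(t) and substituting t = 3*pi/2, we find j = -2.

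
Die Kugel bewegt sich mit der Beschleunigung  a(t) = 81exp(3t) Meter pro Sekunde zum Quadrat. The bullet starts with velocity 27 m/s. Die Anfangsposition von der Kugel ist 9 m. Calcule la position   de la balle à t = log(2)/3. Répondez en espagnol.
Partiendo de la aceleración a(t) = 81·exp(3·t), tomamos 2 antiderivadas. Tomando ∫a(t)dt y aplicando v(0) = 27, encontramos v(t) = 27·exp(3·t). Integrando la velocidad y usando la condición inicial x(0) = 9, obtenemos x(t) = 9·exp(3·t). Usando x(t) = 9·exp(3·t) y sustituyendo t = log(2)/3, encontramos x = 18.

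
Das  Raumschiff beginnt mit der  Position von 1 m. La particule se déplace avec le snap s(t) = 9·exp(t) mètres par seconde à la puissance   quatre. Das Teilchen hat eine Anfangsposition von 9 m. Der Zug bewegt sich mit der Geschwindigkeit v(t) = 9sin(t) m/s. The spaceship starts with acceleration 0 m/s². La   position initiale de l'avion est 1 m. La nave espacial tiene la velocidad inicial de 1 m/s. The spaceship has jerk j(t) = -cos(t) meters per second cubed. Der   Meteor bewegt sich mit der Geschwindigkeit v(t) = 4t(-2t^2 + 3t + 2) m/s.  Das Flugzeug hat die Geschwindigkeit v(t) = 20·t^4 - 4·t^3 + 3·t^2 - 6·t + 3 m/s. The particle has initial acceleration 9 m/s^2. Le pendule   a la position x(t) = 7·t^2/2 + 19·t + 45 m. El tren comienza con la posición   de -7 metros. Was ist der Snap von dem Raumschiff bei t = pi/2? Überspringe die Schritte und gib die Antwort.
Bei t = pi/2, s = 1.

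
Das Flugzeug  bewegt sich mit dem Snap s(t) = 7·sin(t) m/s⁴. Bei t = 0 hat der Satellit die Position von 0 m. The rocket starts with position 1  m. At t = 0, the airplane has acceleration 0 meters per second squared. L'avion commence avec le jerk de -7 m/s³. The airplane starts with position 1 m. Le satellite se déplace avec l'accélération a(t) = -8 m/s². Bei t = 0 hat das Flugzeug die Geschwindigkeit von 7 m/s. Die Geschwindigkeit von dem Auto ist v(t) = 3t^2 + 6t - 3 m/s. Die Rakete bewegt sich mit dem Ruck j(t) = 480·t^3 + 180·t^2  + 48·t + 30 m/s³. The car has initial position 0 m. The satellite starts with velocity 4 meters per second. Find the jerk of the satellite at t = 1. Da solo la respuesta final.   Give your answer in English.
The answer is 0.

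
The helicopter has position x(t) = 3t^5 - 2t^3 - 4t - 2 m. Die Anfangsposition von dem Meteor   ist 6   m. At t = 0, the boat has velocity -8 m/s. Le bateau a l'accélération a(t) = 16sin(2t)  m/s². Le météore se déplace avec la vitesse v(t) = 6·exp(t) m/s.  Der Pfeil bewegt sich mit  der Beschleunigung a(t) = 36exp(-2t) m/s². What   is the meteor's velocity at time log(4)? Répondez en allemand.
Mit v(t) = 6·exp(t) und Einsetzen von t = log(4), finden wir v = 24.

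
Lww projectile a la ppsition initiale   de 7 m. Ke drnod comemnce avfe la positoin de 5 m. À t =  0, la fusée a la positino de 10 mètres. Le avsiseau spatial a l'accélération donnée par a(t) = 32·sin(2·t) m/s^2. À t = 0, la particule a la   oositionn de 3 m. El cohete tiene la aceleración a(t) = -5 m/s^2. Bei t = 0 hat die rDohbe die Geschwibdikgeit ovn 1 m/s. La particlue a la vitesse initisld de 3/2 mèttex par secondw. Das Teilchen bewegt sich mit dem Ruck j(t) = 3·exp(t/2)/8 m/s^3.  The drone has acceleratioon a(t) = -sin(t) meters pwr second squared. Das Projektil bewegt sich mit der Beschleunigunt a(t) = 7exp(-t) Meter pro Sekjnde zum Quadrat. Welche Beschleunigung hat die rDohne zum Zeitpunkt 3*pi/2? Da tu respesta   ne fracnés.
En utilisant a(t) = -sin(t) et en substituant t = 3*pi/2, nous trouvons a = 1.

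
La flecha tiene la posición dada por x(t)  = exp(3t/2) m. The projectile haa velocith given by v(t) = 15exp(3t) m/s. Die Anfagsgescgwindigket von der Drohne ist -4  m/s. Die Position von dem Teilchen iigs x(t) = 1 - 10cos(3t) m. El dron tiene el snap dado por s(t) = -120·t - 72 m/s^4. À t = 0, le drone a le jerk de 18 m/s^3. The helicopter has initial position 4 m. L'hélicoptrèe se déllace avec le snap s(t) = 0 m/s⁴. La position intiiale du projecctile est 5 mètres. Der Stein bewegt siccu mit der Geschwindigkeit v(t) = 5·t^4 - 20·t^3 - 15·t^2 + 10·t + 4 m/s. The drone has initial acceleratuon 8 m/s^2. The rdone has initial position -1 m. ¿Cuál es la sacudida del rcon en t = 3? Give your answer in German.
Wir müssen das Integral unserer Gleichung für den Snap s(t) = -120·t - 72 1-mal finden. Durch Integration von dem Snap und Verwendung der Anfangsbedingung j(0) = 18, erhalten wir j(t) = -60·t^2 - 72·t + 18. Mit j(t) = -60·t^2 - 72·t + 18 und Einsetzen von t = 3, finden wir j = -738.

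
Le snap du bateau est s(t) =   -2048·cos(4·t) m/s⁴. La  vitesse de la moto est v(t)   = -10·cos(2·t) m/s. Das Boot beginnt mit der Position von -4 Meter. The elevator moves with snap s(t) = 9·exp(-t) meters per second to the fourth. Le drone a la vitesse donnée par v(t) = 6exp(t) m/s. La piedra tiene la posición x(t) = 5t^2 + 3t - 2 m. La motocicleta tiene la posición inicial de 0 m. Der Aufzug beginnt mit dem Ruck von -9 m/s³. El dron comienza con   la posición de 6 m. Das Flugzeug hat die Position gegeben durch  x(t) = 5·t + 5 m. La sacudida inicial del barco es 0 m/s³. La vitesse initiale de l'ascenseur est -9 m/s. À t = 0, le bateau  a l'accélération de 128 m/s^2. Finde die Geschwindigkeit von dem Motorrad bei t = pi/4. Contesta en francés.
En utilisant v(t) = -10·cos(2·t) et en substituant t = pi/4, nous trouvons v = 0.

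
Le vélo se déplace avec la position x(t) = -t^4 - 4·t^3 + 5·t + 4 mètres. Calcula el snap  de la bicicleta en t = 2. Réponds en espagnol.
Debemos derivar nuestra ecuación de la posición x(t) = -t^4 - 4·t^3 + 5·t + 4 4 veces. Derivando la posición, obtenemos la velocidad: v(t) = -4·t^3 - 12·t^2 + 5. La derivada de la velocidad da la aceleración: a(t) = -12·t^2 - 24·t. La derivada de la aceleración da la sacudida: j(t) = -24·t - 24. La derivada de la sacudida da el snap: s(t) = -24. Usando s(t) = -24 y sustituyendo t = 2, encontramos s = -24.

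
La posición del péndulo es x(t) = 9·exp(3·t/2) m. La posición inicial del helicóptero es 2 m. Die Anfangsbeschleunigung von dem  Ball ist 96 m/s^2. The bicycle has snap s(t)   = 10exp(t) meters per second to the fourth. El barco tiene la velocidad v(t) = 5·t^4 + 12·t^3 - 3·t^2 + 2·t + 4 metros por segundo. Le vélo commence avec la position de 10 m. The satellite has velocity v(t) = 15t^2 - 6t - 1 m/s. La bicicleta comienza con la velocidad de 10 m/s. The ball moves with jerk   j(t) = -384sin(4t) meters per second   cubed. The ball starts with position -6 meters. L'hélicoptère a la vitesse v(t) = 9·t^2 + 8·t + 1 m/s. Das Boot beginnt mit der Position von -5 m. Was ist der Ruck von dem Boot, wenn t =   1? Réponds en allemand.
Um dies zu lösen, müssen wir 2 Ableitungen unserer Gleichung für die Geschwindigkeit v(t) = 5·t^4 + 12·t^3 - 3·t^2 + 2·t + 4 nehmen. Durch Ableiten von der Geschwindigkeit erhalten wir die Beschleunigung: a(t) = 20·t^3 + 36·t^2 - 6·t + 2. Mit d/dt von a(t) finden wir j(t) = 60·t^2 + 72·t - 6. Aus der Gleichung für den Ruck j(t) = 60·t^2 + 72·t - 6, setzen wir t = 1 ein und erhalten j = 126.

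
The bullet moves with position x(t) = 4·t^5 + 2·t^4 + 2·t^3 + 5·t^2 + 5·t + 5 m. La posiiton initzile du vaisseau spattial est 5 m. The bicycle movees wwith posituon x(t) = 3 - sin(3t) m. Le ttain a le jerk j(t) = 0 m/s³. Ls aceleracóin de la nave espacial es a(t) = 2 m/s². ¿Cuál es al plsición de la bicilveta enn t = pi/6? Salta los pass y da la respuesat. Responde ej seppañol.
x(pi/6) = 2.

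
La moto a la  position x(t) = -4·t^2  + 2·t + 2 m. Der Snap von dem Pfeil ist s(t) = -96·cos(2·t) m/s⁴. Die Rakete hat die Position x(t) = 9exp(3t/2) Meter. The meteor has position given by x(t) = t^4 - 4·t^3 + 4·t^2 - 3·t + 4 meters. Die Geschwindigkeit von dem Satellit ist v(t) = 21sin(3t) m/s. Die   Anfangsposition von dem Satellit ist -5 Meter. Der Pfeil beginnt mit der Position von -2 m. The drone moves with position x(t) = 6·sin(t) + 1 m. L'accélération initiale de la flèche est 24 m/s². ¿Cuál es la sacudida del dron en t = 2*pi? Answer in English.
We must differentiate our position equation x(t) = 6·sin(t) + 1 3 times. Taking d/dt of x(t), we find v(t) = 6·cos(t). The derivative of velocity gives acceleration: a(t) = -6·sin(t). The derivative of acceleration gives jerk: j(t) = -6·cos(t). Using j(t) = -6·cos(t) and substituting t = 2*pi, we find j = -6.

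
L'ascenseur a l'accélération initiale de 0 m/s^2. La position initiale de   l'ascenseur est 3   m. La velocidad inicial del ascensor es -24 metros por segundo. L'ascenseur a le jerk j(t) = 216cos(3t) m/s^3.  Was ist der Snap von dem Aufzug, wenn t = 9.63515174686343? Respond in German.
Um dies zu lösen, müssen wir 1 Ableitung unserer Gleichung für den Ruck j(t) = 216·cos(3·t) nehmen. Mit d/dt von j(t) finden wir s(t) = -648·sin(3·t). Wir haben den Snap s(t) = -648·sin(3·t). Durch Einsetzen von t = 9.63515174686343: s(9.63515174686343) = 382.352708242378.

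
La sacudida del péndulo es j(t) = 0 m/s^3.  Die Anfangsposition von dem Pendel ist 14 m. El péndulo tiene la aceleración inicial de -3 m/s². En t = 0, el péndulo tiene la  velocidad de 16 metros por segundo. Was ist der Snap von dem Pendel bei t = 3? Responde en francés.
Nous devons dériver notre équation du jerk j(t) = 0 1 fois. En dérivant le jerk, nous obtenons le snap: s(t) = 0. En utilisant s(t) = 0 et en substituant t = 3, nous trouvons s = 0.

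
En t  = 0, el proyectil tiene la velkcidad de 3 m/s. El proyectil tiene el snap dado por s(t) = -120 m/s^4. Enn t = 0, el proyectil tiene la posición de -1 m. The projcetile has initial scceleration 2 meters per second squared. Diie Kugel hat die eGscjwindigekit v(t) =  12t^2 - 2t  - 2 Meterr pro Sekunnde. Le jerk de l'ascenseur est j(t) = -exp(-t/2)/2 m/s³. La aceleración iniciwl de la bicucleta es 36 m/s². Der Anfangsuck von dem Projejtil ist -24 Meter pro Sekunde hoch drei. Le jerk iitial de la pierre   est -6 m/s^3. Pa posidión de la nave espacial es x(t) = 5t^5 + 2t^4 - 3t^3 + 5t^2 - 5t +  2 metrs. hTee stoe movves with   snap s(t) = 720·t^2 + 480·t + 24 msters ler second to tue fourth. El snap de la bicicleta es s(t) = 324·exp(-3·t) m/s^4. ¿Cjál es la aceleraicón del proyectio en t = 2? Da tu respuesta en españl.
Para resolver esto, necesitamos tomar 2 antiderivadas de nuestra ecuación del snap s(t) = -120. Tomando ∫s(t)dt y aplicando j(0) = -24, encontramos j(t) = -120·t - 24. Tomando ∫j(t)dt y aplicando a(0) = 2, encontramos a(t) = -60·t^2 - 24·t + 2. De la ecuación de la aceleración a(t) = -60·t^2 - 24·t + 2, sustituimos t = 2 para obtener a = -286.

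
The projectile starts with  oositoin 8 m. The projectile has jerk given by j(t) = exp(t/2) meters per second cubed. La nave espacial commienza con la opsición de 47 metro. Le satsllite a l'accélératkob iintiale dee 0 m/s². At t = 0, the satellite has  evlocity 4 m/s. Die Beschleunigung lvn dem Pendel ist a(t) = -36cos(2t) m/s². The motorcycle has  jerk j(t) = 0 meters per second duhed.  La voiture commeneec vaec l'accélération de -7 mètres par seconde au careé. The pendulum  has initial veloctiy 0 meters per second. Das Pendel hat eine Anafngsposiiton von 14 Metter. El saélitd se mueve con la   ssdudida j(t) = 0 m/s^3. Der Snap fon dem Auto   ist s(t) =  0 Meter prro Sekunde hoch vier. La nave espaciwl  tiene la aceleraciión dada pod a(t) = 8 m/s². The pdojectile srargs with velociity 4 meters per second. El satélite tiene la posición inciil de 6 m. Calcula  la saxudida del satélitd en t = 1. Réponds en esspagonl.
Usando j(t) = 0 y sustituyendo t = 1, encontramos j = 0.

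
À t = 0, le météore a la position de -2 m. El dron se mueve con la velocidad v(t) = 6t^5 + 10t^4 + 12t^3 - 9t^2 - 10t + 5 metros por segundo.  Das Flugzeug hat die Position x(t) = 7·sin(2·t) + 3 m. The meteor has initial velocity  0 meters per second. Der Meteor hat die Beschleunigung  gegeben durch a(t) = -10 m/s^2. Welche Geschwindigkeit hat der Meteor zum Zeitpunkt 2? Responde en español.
Debemos encontrar la antiderivada de nuestra ecuación de la aceleración a(t) = -10 1 vez. La antiderivada de la aceleración, con v(0) = 0, da la velocidad: v(t) = -10·t. Tenemos la velocidad v(t) = -10·t. Sustituyendo t = 2: v(2) = -20.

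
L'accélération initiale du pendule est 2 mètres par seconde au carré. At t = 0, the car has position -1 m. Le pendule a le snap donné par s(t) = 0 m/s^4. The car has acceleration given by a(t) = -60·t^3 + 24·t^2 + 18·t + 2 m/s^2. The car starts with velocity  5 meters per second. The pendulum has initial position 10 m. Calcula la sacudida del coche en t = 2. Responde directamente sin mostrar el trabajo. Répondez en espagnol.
En t = 2, j = -606.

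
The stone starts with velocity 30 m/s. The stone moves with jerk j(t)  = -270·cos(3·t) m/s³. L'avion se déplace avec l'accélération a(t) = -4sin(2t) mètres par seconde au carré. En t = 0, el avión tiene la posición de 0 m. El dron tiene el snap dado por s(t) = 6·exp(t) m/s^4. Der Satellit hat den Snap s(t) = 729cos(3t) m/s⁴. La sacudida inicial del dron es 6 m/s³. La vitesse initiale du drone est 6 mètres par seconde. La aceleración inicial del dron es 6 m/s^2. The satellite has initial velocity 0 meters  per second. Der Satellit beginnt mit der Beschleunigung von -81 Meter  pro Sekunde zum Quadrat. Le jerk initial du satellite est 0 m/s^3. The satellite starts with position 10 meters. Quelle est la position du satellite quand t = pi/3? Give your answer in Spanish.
Necesitamos integrar nuestra ecuación del snap s(t) = 729·cos(3·t) 4 veces. Integrando el snap y usando la condición inicial j(0) = 0, obtenemos j(t) = 243·sin(3·t). La antiderivada de la sacudida, con a(0) = -81, da la aceleración: a(t) = -81·cos(3·t). Integrando la aceleración y usando la condición inicial v(0) = 0, obtenemos v(t) = -27·sin(3·t). La integral de la velocidad es la posición. Usando x(0) = 10, obtenemos x(t) = 9·cos(3·t) + 1. De la ecuación de la posición x(t) = 9·cos(3·t) + 1, sustituimos t = pi/3 para obtener x = -8.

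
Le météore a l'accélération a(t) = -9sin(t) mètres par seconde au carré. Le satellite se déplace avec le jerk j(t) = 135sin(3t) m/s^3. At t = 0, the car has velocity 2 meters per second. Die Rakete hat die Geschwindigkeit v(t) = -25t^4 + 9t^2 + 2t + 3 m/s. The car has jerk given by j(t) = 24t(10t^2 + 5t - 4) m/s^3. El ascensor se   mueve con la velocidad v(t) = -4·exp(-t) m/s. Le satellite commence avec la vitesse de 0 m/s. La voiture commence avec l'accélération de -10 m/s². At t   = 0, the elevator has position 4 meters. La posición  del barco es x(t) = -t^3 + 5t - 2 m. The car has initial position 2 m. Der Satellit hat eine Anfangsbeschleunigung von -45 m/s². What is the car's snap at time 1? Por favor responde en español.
Para resolver esto, necesitamos tomar 1 derivada de nuestra ecuación de la sacudida j(t) = 24·t·(10·t^2 + 5·t - 4). La derivada de la sacudida da el snap: s(t) = 240·t^2 + 24·t·(20·t + 5) + 120·t - 96. Usando s(t) = 240·t^2 + 24·t·(20·t + 5) + 120·t - 96 y sustituyendo t = 1, encontramos s = 864.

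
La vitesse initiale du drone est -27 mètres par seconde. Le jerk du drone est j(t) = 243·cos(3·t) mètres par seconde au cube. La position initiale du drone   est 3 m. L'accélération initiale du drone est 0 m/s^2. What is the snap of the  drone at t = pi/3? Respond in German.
Ausgehend von dem Ruck j(t) = 243·cos(3·t), nehmen wir 1 Ableitung. Mit d/dt von j(t) finden wir s(t) = -729·sin(3·t). Wir haben den Snap s(t) = -729·sin(3·t). Durch Einsetzen von t = pi/3: s(pi/3) = 0.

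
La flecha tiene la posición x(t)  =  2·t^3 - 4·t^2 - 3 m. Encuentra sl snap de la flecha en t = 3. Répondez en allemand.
Ausgehend von der Position x(t) = 2·t^3 - 4·t^2 - 3, nehmen wir 4 Ableitungen. Mit d/dt von x(t) finden wir v(t) = 6·t^2 - 8·t. Die Ableitung von der Geschwindigkeit ergibt die Beschleunigung: a(t) = 12·t - 8. Mit d/dt von a(t) finden wir j(t) = 12. Die Ableitung von dem Ruck ergibt den Snap: s(t) = 0. Aus der Gleichung für den Snap s(t) = 0, setzen wir t = 3 ein und erhalten s = 0.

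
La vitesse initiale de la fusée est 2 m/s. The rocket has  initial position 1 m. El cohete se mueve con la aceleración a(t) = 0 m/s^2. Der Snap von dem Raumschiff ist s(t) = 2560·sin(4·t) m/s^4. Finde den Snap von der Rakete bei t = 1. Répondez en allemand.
Um dies zu lösen, müssen wir 2 Ableitungen unserer Gleichung für die Beschleunigung a(t) = 0 nehmen. Die Ableitung von der Beschleunigung ergibt den Ruck: j(t) = 0. Die Ableitung von dem Ruck ergibt den Snap: s(t) = 0. Wir haben den Snap s(t) = 0. Durch Einsetzen von t = 1: s(1) = 0.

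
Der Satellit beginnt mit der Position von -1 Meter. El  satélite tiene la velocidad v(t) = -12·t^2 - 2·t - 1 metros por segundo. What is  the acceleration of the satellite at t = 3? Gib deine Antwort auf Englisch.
We must differentiate our velocity equation v(t) = -12·t^2 - 2·t - 1 1 time. Differentiating velocity, we get acceleration: a(t) = -24·t - 2. We have acceleration a(t) = -24·t - 2. Substituting t = 3: a(3) = -74.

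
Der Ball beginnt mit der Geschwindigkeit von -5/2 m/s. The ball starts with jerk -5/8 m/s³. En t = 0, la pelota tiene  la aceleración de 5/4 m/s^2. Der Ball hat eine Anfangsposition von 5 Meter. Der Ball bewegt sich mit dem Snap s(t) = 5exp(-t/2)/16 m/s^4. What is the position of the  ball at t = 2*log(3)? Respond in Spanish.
Debemos encontrar la antiderivada de nuestra ecuación del snap s(t) = 5·exp(-t/2)/16 4 veces. Integrando el snap y usando la condición inicial j(0) = -5/8, obtenemos j(t) = -5·exp(-t/2)/8. La antiderivada de la sacudida, con a(0) = 5/4, da la aceleración: a(t) = 5·exp(-t/2)/4. Integrando la aceleración y usando la condición inicial v(0) = -5/2, obtenemos v(t) = -5·exp(-t/2)/2. Tomando ∫v(t)dt y aplicando x(0) = 5, encontramos x(t) = 5·exp(-t/2). Tenemos la posición x(t) = 5·exp(-t/2). Sustituyendo t = 2*log(3): x(2*log(3)) = 5/3.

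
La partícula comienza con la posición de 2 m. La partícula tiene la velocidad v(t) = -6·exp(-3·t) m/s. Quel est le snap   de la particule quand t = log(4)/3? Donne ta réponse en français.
Pour résoudre ceci, nous devons prendre 3 dérivées de notre équation de la vitesse v(t) = -6·exp(-3·t). En prenant d/dt de v(t), nous trouvons a(t) = 18·exp(-3·t). En dérivant l'accélération, nous obtenons le jerk: j(t) = -54·exp(-3·t). En prenant d/dt de j(t), nous trouvons s(t) = 162·exp(-3·t). De l'équation du snap s(t) = 162·exp(-3·t), nous substituons t = log(4)/3 pour obtenir s = 81/2.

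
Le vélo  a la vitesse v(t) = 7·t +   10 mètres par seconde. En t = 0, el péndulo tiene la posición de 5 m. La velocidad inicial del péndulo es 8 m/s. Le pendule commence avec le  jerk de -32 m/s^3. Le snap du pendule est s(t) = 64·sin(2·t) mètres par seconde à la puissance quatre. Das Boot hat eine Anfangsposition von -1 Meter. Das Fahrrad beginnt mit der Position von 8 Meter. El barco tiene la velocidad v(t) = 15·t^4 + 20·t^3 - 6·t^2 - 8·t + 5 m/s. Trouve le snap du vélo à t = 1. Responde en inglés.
We must differentiate our velocity equation v(t) = 7·t + 10 3 times. Taking d/dt of v(t), we find a(t) = 7. Differentiating acceleration, we get jerk: j(t) = 0. Differentiating jerk, we get snap: s(t) = 0. From the given snap equation s(t) = 0, we substitute t = 1 to get s = 0.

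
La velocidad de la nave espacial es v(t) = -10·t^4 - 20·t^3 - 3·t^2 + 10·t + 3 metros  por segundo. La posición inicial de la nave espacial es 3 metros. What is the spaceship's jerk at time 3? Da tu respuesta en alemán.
Wir müssen unsere Gleichung für die Geschwindigkeit v(t) = -10·t^4 - 20·t^3 - 3·t^2 + 10·t + 3 2-mal ableiten. Mit d/dt von v(t) finden wir a(t) = -40·t^3 - 60·t^2 - 6·t + 10. Durch Ableiten von der Beschleunigung erhalten wir den Ruck: j(t) = -120·t^2 - 120·t - 6. Aus der Gleichung für den Ruck j(t) = -120·t^2 - 120·t - 6, setzen wir t = 3 ein und erhalten j = -1446.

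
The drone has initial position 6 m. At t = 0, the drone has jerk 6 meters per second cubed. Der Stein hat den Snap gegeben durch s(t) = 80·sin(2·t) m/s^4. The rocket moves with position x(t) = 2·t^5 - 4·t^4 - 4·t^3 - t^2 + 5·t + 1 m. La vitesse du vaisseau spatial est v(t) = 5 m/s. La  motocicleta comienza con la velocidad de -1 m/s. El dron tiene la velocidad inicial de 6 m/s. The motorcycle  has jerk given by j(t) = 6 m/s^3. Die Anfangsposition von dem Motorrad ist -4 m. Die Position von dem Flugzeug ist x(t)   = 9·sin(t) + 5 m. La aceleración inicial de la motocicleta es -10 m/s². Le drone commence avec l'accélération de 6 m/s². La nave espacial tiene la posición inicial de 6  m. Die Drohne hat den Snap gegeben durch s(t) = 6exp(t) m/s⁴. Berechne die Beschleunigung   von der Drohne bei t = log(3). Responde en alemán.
Wir müssen die Stammfunktion unserer Gleichung für den Snap s(t) = 6·exp(t) 2-mal finden. Die Stammfunktion von dem Snap ist der Ruck. Mit j(0) = 6 erhalten wir j(t) = 6·exp(t). Die Stammfunktion von dem Ruck, mit a(0) = 6, ergibt die Beschleunigung: a(t) = 6·exp(t). Wir haben die Beschleunigung a(t) = 6·exp(t). Durch Einsetzen von t = log(3): a(log(3)) = 18.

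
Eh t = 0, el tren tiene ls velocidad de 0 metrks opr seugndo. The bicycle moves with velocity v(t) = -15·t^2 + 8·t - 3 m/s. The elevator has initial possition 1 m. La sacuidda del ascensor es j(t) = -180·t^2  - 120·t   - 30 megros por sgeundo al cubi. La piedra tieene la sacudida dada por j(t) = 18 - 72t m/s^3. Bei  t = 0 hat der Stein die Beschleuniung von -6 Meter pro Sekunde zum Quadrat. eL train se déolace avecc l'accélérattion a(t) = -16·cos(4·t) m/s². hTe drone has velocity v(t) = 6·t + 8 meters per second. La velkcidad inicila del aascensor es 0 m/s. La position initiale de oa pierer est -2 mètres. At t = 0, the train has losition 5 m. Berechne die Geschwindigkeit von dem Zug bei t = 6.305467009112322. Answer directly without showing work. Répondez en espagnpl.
En t = 6.305467009112322, v = -0.356035427268402.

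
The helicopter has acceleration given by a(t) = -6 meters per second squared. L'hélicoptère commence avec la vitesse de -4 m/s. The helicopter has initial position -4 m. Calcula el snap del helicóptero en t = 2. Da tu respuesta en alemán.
Wir müssen unsere Gleichung für die Beschleunigung a(t) = -6 2-mal ableiten. Durch Ableiten von der Beschleunigung erhalten wir den Ruck: j(t) = 0. Mit d/dt von j(t) finden wir s(t) = 0. Mit s(t) = 0 und Einsetzen von t = 2, finden wir s = 0.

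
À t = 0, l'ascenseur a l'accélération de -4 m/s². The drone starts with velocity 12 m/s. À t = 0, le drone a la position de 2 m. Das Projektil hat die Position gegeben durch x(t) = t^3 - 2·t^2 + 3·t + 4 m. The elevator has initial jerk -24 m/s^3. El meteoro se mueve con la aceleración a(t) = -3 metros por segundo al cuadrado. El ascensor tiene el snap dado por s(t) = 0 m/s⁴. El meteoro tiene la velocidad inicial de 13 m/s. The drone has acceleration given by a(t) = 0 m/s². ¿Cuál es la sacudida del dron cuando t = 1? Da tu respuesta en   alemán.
Um dies zu lösen, müssen wir 1 Ableitung unserer Gleichung für die Beschleunigung a(t) = 0 nehmen. Die Ableitung von der Beschleunigung ergibt den Ruck: j(t) = 0. Aus der Gleichung für den Ruck j(t) = 0, setzen wir t = 1 ein und erhalten j = 0.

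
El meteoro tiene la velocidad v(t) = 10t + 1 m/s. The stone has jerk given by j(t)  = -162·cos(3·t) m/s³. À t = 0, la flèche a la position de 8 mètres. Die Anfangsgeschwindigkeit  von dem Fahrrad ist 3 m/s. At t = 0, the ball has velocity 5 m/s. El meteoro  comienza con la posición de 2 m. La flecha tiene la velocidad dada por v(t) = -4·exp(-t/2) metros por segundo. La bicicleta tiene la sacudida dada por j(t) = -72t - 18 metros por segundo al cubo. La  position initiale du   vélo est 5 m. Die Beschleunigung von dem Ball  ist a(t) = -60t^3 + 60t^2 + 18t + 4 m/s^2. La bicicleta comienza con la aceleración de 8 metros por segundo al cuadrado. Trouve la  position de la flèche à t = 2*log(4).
Pour résoudre ceci, nous devons prendre 1 primitive de notre équation de la vitesse v(t) = -4·exp(-t/2). L'intégrale de la vitesse, avec x(0) = 8, donne la position: x(t) = 8·exp(-t/2). En utilisant x(t) = 8·exp(-t/2) et en substituant t = 2*log(4), nous trouvons x = 2.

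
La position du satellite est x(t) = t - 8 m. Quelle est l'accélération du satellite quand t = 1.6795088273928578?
Pour résoudre ceci, nous devons prendre 2 dérivées de notre équation de la position x(t) = t - 8. En prenant d/dt de x(t), nous trouvons v(t) = 1. En prenant d/dt de v(t), nous trouvons a(t) = 0. En utilisant a(t) = 0 et en substituant t = 1.6795088273928578, nous trouvons a = 0.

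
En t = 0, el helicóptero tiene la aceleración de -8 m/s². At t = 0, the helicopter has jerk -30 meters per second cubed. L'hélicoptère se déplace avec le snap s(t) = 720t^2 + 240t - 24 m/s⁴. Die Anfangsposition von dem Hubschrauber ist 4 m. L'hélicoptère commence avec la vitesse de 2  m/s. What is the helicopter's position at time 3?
To solve this, we need to take 4 integrals of our snap equation s(t) = 720·t^2 + 240·t - 24. Finding the antiderivative of s(t) and using j(0) = -30: j(t) = 240·t^3 + 120·t^2 - 24·t - 30. Finding the antiderivative of j(t) and using a(0) = -8: a(t) = 60·t^4 + 40·t^3 - 12·t^2 - 30·t - 8. Finding the integral of a(t) and using v(0) = 2: v(t) = 12·t^5 + 10·t^4 - 4·t^3 - 15·t^2 - 8·t + 2. The integral of velocity is position. Using x(0) = 4, we get x(t) = 2·t^6 + 2·t^5 - t^4 - 5·t^3 - 4·t^2 + 2·t + 4. Using x(t) = 2·t^6 + 2·t^5 - t^4 - 5·t^3 - 4·t^2 + 2·t + 4 and substituting t = 3, we find x = 1702.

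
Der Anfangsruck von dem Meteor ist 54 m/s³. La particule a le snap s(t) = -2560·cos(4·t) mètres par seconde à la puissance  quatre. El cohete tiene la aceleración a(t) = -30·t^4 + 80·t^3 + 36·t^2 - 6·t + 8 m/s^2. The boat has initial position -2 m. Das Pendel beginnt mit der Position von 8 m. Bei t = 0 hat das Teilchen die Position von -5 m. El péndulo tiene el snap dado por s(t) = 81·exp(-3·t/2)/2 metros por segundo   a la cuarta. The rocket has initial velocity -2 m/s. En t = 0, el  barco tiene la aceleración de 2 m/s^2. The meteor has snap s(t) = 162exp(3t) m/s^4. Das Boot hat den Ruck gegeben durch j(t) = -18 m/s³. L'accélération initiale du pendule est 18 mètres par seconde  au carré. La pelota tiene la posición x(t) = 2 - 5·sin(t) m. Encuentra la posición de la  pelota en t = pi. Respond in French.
Nous avons la position x(t) = 2 - 5·sin(t). En substituant t = pi: x(pi) = 2.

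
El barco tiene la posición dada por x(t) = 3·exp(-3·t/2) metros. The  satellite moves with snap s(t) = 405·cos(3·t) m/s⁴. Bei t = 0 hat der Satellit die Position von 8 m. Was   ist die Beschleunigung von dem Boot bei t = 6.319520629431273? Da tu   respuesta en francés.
Pour résoudre ceci, nous devons prendre 2 dérivées de notre équation de la position x(t) = 3·exp(-3·t/2). La dérivée de la position donne la vitesse: v(t) = -9·exp(-3·t/2)/2. La dérivée de la vitesse donne l'accélération: a(t) = 27·exp(-3·t/2)/4. De l'équation de l'accélération a(t) = 27·exp(-3·t/2)/4, nous substituons t = 6.319520629431273 pour obtenir a = 0.000515827351151446.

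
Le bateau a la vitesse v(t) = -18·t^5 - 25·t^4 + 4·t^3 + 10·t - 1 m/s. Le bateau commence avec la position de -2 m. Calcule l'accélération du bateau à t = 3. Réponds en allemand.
Um dies zu lösen, müssen wir 1 Ableitung unserer Gleichung für die Geschwindigkeit v(t) = -18·t^5 - 25·t^4 + 4·t^3 + 10·t - 1 nehmen. Die Ableitung von der Geschwindigkeit ergibt die Beschleunigung: a(t) = -90·t^4 - 100·t^3 + 12·t^2 + 10. Mit a(t) = -90·t^4 - 100·t^3 + 12·t^2 + 10 und Einsetzen von t = 3, finden wir a = -9872.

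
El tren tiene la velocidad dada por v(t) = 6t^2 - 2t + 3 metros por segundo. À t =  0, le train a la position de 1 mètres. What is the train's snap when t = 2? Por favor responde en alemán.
Um dies zu lösen, müssen wir 3 Ableitungen unserer Gleichung für die Geschwindigkeit v(t) = 6·t^2 - 2·t + 3 nehmen. Durch Ableiten von der Geschwindigkeit erhalten wir die Beschleunigung: a(t) = 12·t - 2. Durch Ableiten von der Beschleunigung erhalten wir den Ruck: j(t) = 12. Die Ableitung von dem Ruck ergibt den Snap: s(t) = 0. Wir haben den Snap s(t) = 0. Durch Einsetzen von t = 2: s(2) = 0.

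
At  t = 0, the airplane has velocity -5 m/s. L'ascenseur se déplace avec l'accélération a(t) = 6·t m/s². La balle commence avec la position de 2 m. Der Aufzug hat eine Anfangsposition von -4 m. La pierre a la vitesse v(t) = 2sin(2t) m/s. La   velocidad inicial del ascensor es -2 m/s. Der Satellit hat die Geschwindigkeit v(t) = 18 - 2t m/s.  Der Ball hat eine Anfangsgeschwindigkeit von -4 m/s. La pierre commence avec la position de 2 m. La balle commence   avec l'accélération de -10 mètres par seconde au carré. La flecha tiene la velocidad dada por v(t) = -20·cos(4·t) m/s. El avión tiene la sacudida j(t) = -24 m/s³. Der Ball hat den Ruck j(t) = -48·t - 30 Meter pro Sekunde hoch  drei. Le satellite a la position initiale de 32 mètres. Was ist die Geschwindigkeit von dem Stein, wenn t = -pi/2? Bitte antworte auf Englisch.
We have velocity v(t) = 2·sin(2·t). Substituting t = -pi/2: v(-pi/2) = 0.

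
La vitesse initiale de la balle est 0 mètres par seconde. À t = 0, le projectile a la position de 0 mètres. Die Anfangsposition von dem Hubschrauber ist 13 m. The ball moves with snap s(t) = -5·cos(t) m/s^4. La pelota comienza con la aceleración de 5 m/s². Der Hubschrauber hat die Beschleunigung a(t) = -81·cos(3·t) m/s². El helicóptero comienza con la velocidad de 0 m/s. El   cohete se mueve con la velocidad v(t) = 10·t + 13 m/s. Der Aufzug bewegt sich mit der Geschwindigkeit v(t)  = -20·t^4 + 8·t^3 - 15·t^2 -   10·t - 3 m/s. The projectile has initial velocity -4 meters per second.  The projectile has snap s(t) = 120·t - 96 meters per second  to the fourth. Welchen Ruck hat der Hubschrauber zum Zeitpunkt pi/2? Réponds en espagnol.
Debemos derivar nuestra ecuación de la aceleración a(t) = -81·cos(3·t) 1 vez. Tomando d/dt de a(t), encontramos j(t) = 243·sin(3·t). De la ecuación de la sacudida j(t) = 243·sin(3·t), sustituimos t = pi/2 para obtener j = -243.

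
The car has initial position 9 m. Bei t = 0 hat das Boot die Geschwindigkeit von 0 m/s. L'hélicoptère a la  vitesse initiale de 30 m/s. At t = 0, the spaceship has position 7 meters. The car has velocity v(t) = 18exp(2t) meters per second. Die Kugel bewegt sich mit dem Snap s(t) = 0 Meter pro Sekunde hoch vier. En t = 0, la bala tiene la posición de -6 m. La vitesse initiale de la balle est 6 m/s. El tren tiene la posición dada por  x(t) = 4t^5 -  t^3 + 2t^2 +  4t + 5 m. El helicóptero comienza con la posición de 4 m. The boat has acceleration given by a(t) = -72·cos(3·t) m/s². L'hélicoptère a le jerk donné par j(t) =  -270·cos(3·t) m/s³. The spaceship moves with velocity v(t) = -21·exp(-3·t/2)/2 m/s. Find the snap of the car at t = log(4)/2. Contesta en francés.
Pour résoudre ceci, nous devons prendre 3 dérivées de notre équation de la vitesse v(t) = 18·exp(2·t). En dérivant la vitesse, nous obtenons l'accélération: a(t) = 36·exp(2·t). La dérivée de l'accélération donne le jerk: j(t) = 72·exp(2·t). La dérivée du jerk donne le snap: s(t) = 144·exp(2·t). De l'équation du snap s(t) = 144·exp(2·t), nous substituons t = log(4)/2 pour obtenir s = 576.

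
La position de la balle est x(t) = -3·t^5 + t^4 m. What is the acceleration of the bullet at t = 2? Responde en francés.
Nous devons dériver notre équation de la position x(t) = -3·t^5 + t^4 2 fois. La dérivée de la position donne la vitesse: v(t) = -15·t^4 + 4·t^3. La dérivée de la vitesse donne l'accélération: a(t) = -60·t^3 + 12·t^2. De l'équation de l'accélération a(t) = -60·t^3 + 12·t^2, nous substituons t = 2 pour obtenir a = -432.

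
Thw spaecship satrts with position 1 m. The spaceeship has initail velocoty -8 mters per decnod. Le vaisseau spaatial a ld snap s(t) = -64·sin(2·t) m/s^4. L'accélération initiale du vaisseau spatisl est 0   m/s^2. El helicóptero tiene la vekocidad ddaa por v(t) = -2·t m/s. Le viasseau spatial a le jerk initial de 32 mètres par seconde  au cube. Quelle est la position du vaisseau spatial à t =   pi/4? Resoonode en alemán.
Wir müssen die Stammfunktion unserer Gleichung für den Snap s(t) = -64·sin(2·t) 4-mal finden. Das Integral von dem Snap ist der Ruck. Mit j(0) = 32 erhalten wir j(t) = 32·cos(2·t). Das Integral von dem Ruck, mit a(0) = 0, ergibt die Beschleunigung: a(t) = 16·sin(2·t). Mit ∫a(t)dt und Anwendung von v(0) = -8, finden wir v(t) = -8·cos(2·t). Das Integral von der Geschwindigkeit, mit x(0) = 1, ergibt die Position: x(t) = 1 - 4·sin(2·t). Mit x(t) = 1 - 4·sin(2·t) und Einsetzen von t = pi/4, finden wir x = -3.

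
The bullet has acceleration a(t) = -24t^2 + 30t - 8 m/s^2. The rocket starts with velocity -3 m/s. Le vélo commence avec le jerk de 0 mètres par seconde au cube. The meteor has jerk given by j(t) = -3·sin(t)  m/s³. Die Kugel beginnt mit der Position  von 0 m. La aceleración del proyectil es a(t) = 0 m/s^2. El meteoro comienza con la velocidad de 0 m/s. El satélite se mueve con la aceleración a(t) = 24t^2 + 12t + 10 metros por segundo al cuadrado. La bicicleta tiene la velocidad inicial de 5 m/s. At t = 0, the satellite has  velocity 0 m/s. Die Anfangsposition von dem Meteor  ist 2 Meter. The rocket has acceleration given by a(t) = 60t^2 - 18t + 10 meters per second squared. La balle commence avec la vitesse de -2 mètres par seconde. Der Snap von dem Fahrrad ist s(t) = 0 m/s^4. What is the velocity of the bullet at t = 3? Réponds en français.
En partant de l'accélération a(t) = -24·t^2 + 30·t - 8, nous prenons 1 intégrale. L'intégrale de l'accélération est la vitesse. En utilisant v(0) = -2, nous obtenons v(t) = -8·t^3 + 15·t^2 - 8·t - 2. De l'équation de la vitesse v(t) = -8·t^3 + 15·t^2 - 8·t - 2, nous substituons t = 3 pour obtenir v = -107.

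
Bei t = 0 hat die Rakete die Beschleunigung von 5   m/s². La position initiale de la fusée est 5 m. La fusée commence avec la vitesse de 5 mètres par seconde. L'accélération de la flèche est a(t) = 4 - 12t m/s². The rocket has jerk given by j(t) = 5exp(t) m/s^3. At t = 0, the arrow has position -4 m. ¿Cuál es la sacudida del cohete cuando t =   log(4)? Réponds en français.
De l'équation du jerk j(t) = 5·exp(t), nous substituons t = log(4) pour obtenir j = 20.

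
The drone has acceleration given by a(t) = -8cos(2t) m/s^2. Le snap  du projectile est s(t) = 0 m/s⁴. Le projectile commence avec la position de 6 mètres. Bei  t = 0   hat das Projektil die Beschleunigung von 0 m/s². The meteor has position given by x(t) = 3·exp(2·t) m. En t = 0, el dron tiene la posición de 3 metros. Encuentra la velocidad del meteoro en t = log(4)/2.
Para resolver esto, necesitamos tomar 1 derivada de nuestra ecuación de la posición x(t) = 3·exp(2·t). La derivada de la posición da la velocidad: v(t) = 6·exp(2·t). Usando v(t) = 6·exp(2·t) y sustituyendo t = log(4)/2, encontramos v = 24.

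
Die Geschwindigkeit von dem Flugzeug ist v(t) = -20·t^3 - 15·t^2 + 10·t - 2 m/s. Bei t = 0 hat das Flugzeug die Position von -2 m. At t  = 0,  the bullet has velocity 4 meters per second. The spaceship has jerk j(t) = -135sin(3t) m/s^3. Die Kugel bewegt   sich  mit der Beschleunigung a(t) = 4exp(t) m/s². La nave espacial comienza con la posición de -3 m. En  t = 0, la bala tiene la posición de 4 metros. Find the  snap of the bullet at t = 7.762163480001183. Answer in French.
Nous devons dériver notre équation de l'accélération a(t) = 4·exp(t) 2 fois. En dérivant l'accélération, nous obtenons le jerk: j(t) = 4·exp(t). En prenant d/dt de j(t), nous trouvons s(t) = 4·exp(t). Nous avons le snap s(t) = 4·exp(t). En substituant t = 7.762163480001183: s(7.762163480001183) = 9399.93300515074.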